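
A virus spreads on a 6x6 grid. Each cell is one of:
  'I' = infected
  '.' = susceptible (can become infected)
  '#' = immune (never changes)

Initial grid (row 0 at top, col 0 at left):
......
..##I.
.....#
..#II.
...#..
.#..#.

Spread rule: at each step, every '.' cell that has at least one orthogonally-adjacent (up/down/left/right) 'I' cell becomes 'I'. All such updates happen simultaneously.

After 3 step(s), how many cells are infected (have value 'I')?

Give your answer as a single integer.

Answer: 16

Derivation:
Step 0 (initial): 3 infected
Step 1: +6 new -> 9 infected
Step 2: +4 new -> 13 infected
Step 3: +3 new -> 16 infected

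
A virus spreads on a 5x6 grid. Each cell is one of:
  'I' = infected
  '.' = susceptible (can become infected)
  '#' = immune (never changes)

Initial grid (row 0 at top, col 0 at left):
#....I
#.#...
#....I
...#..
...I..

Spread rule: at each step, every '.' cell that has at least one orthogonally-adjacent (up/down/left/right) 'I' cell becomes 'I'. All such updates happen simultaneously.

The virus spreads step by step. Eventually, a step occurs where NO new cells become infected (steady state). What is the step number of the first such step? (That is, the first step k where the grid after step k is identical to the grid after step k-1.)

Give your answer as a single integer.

Step 0 (initial): 3 infected
Step 1: +6 new -> 9 infected
Step 2: +7 new -> 16 infected
Step 3: +5 new -> 21 infected
Step 4: +3 new -> 24 infected
Step 5: +1 new -> 25 infected
Step 6: +0 new -> 25 infected

Answer: 6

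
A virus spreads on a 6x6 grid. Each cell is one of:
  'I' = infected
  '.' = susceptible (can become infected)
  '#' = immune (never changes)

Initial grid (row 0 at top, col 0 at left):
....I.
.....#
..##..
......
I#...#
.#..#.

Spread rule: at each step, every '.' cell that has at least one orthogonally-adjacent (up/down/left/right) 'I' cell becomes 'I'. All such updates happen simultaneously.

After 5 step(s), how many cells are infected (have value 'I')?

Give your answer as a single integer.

Step 0 (initial): 2 infected
Step 1: +5 new -> 7 infected
Step 2: +5 new -> 12 infected
Step 3: +7 new -> 19 infected
Step 4: +6 new -> 25 infected
Step 5: +2 new -> 27 infected

Answer: 27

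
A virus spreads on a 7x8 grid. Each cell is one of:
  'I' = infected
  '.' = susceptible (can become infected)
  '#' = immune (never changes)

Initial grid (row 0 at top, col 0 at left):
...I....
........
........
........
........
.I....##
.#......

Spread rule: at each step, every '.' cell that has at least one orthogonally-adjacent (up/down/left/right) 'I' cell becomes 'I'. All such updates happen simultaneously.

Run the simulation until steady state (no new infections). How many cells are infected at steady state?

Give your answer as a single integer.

Step 0 (initial): 2 infected
Step 1: +6 new -> 8 infected
Step 2: +11 new -> 19 infected
Step 3: +13 new -> 32 infected
Step 4: +9 new -> 41 infected
Step 5: +5 new -> 46 infected
Step 6: +4 new -> 50 infected
Step 7: +3 new -> 53 infected
Step 8: +0 new -> 53 infected

Answer: 53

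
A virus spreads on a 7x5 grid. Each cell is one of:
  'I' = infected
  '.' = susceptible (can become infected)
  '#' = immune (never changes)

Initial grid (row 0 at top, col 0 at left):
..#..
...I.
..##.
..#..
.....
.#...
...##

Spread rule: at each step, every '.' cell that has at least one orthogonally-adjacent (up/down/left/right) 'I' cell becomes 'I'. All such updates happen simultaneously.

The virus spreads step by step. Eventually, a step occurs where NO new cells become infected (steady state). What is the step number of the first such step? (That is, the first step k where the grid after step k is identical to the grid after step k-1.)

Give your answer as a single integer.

Step 0 (initial): 1 infected
Step 1: +3 new -> 4 infected
Step 2: +3 new -> 7 infected
Step 3: +4 new -> 11 infected
Step 4: +5 new -> 16 infected
Step 5: +4 new -> 20 infected
Step 6: +3 new -> 23 infected
Step 7: +2 new -> 25 infected
Step 8: +2 new -> 27 infected
Step 9: +1 new -> 28 infected
Step 10: +0 new -> 28 infected

Answer: 10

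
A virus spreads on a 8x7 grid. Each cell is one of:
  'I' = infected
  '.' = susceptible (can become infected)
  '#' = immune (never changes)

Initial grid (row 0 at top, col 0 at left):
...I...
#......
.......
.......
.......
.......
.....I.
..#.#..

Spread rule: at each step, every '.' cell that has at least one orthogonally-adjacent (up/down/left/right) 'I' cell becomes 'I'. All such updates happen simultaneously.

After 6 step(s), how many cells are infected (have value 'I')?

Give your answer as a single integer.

Step 0 (initial): 2 infected
Step 1: +7 new -> 9 infected
Step 2: +10 new -> 19 infected
Step 3: +13 new -> 32 infected
Step 4: +9 new -> 41 infected
Step 5: +7 new -> 48 infected
Step 6: +4 new -> 52 infected

Answer: 52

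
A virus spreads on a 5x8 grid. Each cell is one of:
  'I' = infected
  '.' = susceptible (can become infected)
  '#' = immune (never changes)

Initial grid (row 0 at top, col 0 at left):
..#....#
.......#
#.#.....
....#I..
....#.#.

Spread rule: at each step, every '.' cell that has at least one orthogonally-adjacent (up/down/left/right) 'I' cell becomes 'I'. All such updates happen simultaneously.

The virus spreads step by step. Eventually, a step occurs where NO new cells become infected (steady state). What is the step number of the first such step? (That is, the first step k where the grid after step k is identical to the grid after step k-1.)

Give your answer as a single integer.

Step 0 (initial): 1 infected
Step 1: +3 new -> 4 infected
Step 2: +4 new -> 8 infected
Step 3: +6 new -> 14 infected
Step 4: +4 new -> 18 infected
Step 5: +4 new -> 22 infected
Step 6: +3 new -> 25 infected
Step 7: +5 new -> 30 infected
Step 8: +2 new -> 32 infected
Step 9: +0 new -> 32 infected

Answer: 9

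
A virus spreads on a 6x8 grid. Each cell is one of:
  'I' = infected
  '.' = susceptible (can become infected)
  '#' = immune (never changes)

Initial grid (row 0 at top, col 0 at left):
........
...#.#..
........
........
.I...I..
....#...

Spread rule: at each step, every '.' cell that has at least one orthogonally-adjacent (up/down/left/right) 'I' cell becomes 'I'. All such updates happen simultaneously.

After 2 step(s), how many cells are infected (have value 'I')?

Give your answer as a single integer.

Step 0 (initial): 2 infected
Step 1: +8 new -> 10 infected
Step 2: +11 new -> 21 infected

Answer: 21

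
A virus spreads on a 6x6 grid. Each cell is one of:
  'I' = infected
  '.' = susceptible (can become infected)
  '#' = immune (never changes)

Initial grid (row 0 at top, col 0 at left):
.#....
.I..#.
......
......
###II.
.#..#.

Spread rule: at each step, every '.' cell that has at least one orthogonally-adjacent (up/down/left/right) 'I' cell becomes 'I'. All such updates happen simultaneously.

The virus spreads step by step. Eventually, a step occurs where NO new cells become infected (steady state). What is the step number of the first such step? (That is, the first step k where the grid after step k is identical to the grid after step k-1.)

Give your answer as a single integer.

Answer: 6

Derivation:
Step 0 (initial): 3 infected
Step 1: +7 new -> 10 infected
Step 2: +12 new -> 22 infected
Step 3: +3 new -> 25 infected
Step 4: +2 new -> 27 infected
Step 5: +1 new -> 28 infected
Step 6: +0 new -> 28 infected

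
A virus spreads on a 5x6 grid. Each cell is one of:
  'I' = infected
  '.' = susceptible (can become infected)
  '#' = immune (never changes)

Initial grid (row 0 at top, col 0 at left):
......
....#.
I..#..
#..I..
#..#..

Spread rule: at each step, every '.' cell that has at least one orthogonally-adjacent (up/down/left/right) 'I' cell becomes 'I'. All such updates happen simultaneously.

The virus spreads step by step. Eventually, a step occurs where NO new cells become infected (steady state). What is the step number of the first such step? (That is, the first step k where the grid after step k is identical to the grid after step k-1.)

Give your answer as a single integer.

Step 0 (initial): 2 infected
Step 1: +4 new -> 6 infected
Step 2: +8 new -> 14 infected
Step 3: +5 new -> 19 infected
Step 4: +3 new -> 22 infected
Step 5: +2 new -> 24 infected
Step 6: +1 new -> 25 infected
Step 7: +0 new -> 25 infected

Answer: 7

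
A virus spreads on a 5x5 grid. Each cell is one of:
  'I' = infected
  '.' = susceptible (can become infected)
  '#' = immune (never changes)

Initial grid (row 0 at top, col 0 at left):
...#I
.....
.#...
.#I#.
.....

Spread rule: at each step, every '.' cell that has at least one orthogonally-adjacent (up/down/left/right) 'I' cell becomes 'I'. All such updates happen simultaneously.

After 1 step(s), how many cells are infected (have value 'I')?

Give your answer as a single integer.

Answer: 5

Derivation:
Step 0 (initial): 2 infected
Step 1: +3 new -> 5 infected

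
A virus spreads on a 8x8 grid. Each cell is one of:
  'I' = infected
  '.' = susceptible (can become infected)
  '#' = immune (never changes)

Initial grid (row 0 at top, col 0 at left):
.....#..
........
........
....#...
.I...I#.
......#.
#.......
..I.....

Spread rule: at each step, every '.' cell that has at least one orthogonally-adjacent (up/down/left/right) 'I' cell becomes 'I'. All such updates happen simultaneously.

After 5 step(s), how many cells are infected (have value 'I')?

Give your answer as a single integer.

Step 0 (initial): 3 infected
Step 1: +10 new -> 13 infected
Step 2: +14 new -> 27 infected
Step 3: +12 new -> 39 infected
Step 4: +10 new -> 49 infected
Step 5: +8 new -> 57 infected

Answer: 57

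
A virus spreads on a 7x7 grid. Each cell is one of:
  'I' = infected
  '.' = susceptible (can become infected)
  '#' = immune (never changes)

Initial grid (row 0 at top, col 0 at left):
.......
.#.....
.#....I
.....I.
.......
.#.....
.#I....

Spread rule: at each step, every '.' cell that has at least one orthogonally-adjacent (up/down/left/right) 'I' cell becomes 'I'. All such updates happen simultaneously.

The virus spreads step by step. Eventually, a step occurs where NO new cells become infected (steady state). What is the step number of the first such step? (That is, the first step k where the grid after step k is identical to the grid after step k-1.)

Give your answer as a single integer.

Step 0 (initial): 3 infected
Step 1: +7 new -> 10 infected
Step 2: +10 new -> 20 infected
Step 3: +9 new -> 29 infected
Step 4: +6 new -> 35 infected
Step 5: +4 new -> 39 infected
Step 6: +3 new -> 42 infected
Step 7: +2 new -> 44 infected
Step 8: +1 new -> 45 infected
Step 9: +0 new -> 45 infected

Answer: 9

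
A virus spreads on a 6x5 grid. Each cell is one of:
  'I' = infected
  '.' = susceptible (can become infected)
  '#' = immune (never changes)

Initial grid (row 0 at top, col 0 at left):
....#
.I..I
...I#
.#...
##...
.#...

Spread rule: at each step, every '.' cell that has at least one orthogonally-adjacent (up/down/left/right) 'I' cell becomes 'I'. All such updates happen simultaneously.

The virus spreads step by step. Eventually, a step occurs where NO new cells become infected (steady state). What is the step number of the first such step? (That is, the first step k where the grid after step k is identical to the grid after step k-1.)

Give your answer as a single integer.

Answer: 5

Derivation:
Step 0 (initial): 3 infected
Step 1: +7 new -> 10 infected
Step 2: +7 new -> 17 infected
Step 3: +4 new -> 21 infected
Step 4: +2 new -> 23 infected
Step 5: +0 new -> 23 infected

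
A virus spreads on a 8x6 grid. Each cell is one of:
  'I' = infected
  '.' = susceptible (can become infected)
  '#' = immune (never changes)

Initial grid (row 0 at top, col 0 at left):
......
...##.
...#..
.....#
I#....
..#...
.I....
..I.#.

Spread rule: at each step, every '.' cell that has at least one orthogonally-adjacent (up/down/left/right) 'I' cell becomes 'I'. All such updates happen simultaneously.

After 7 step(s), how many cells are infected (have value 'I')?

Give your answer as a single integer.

Answer: 38

Derivation:
Step 0 (initial): 3 infected
Step 1: +7 new -> 10 infected
Step 2: +4 new -> 14 infected
Step 3: +5 new -> 19 infected
Step 4: +8 new -> 27 infected
Step 5: +6 new -> 33 infected
Step 6: +3 new -> 36 infected
Step 7: +2 new -> 38 infected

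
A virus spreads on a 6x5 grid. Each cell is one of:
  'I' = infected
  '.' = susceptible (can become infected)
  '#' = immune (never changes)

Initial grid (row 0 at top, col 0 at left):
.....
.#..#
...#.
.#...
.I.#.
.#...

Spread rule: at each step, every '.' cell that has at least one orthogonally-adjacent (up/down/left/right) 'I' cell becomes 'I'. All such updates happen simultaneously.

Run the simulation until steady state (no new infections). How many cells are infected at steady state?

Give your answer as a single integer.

Step 0 (initial): 1 infected
Step 1: +2 new -> 3 infected
Step 2: +4 new -> 7 infected
Step 3: +4 new -> 11 infected
Step 4: +5 new -> 16 infected
Step 5: +5 new -> 21 infected
Step 6: +2 new -> 23 infected
Step 7: +1 new -> 24 infected
Step 8: +0 new -> 24 infected

Answer: 24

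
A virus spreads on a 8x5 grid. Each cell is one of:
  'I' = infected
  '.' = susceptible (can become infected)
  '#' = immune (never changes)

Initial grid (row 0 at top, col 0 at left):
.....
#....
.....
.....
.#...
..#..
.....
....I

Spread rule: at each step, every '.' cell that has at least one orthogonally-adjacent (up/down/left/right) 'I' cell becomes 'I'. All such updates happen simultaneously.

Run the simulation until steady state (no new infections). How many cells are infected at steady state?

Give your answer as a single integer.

Step 0 (initial): 1 infected
Step 1: +2 new -> 3 infected
Step 2: +3 new -> 6 infected
Step 3: +4 new -> 10 infected
Step 4: +4 new -> 14 infected
Step 5: +5 new -> 19 infected
Step 6: +4 new -> 23 infected
Step 7: +5 new -> 28 infected
Step 8: +4 new -> 32 infected
Step 9: +3 new -> 35 infected
Step 10: +1 new -> 36 infected
Step 11: +1 new -> 37 infected
Step 12: +0 new -> 37 infected

Answer: 37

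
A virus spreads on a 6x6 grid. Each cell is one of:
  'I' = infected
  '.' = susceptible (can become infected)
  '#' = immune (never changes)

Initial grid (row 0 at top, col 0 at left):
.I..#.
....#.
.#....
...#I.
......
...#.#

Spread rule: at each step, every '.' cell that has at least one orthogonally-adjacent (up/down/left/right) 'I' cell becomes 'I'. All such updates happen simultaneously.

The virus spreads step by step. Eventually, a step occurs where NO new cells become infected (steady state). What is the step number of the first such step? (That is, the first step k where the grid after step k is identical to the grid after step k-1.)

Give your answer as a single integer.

Answer: 7

Derivation:
Step 0 (initial): 2 infected
Step 1: +6 new -> 8 infected
Step 2: +8 new -> 16 infected
Step 3: +5 new -> 21 infected
Step 4: +5 new -> 26 infected
Step 5: +3 new -> 29 infected
Step 6: +1 new -> 30 infected
Step 7: +0 new -> 30 infected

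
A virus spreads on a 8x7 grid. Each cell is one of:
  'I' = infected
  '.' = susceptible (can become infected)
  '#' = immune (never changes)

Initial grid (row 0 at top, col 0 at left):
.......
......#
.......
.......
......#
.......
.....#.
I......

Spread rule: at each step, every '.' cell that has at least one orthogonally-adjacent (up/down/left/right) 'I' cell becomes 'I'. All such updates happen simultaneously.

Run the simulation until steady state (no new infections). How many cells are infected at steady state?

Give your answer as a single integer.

Step 0 (initial): 1 infected
Step 1: +2 new -> 3 infected
Step 2: +3 new -> 6 infected
Step 3: +4 new -> 10 infected
Step 4: +5 new -> 15 infected
Step 5: +6 new -> 21 infected
Step 6: +6 new -> 27 infected
Step 7: +7 new -> 34 infected
Step 8: +6 new -> 40 infected
Step 9: +4 new -> 44 infected
Step 10: +4 new -> 48 infected
Step 11: +3 new -> 51 infected
Step 12: +1 new -> 52 infected
Step 13: +1 new -> 53 infected
Step 14: +0 new -> 53 infected

Answer: 53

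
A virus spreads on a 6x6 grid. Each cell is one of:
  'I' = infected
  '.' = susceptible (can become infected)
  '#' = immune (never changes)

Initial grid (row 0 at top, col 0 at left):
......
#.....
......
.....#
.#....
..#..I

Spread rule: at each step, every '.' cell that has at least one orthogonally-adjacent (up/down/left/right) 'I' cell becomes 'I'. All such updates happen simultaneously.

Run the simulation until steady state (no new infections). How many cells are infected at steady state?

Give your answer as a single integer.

Answer: 32

Derivation:
Step 0 (initial): 1 infected
Step 1: +2 new -> 3 infected
Step 2: +2 new -> 5 infected
Step 3: +2 new -> 7 infected
Step 4: +3 new -> 10 infected
Step 5: +4 new -> 14 infected
Step 6: +5 new -> 19 infected
Step 7: +5 new -> 24 infected
Step 8: +4 new -> 28 infected
Step 9: +2 new -> 30 infected
Step 10: +2 new -> 32 infected
Step 11: +0 new -> 32 infected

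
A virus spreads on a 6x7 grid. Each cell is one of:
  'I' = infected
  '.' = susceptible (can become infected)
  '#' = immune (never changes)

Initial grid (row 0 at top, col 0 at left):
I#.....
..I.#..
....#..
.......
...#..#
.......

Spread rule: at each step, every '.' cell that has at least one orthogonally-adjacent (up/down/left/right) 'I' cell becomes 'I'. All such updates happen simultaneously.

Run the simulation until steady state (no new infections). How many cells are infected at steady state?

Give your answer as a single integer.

Answer: 37

Derivation:
Step 0 (initial): 2 infected
Step 1: +5 new -> 7 infected
Step 2: +5 new -> 12 infected
Step 3: +5 new -> 17 infected
Step 4: +5 new -> 22 infected
Step 5: +7 new -> 29 infected
Step 6: +5 new -> 34 infected
Step 7: +2 new -> 36 infected
Step 8: +1 new -> 37 infected
Step 9: +0 new -> 37 infected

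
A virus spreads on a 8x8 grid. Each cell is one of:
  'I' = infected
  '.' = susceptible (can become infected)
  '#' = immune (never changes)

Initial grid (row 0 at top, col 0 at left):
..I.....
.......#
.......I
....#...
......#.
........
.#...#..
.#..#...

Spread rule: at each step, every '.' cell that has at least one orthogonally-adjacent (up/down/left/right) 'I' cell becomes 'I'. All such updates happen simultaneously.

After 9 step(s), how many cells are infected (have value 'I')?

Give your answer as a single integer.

Step 0 (initial): 2 infected
Step 1: +5 new -> 7 infected
Step 2: +9 new -> 16 infected
Step 3: +11 new -> 27 infected
Step 4: +8 new -> 35 infected
Step 5: +8 new -> 43 infected
Step 6: +6 new -> 49 infected
Step 7: +5 new -> 54 infected
Step 8: +2 new -> 56 infected
Step 9: +1 new -> 57 infected

Answer: 57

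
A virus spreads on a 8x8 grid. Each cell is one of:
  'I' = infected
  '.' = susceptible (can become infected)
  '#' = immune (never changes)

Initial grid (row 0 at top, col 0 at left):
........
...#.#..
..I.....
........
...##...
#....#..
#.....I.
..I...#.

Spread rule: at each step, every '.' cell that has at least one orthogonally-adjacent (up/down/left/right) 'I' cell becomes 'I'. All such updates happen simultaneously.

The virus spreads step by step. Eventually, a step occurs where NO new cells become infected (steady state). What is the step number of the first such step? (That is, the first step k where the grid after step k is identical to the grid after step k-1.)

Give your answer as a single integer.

Step 0 (initial): 3 infected
Step 1: +10 new -> 13 infected
Step 2: +17 new -> 30 infected
Step 3: +14 new -> 44 infected
Step 4: +6 new -> 50 infected
Step 5: +3 new -> 53 infected
Step 6: +2 new -> 55 infected
Step 7: +1 new -> 56 infected
Step 8: +0 new -> 56 infected

Answer: 8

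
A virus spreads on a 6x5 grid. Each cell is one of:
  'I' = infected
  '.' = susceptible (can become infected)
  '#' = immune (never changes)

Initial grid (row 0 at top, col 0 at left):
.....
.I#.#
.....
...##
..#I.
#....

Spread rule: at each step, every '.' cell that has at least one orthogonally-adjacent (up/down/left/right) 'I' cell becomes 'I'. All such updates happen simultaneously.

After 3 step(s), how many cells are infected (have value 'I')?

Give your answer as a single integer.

Step 0 (initial): 2 infected
Step 1: +5 new -> 7 infected
Step 2: +7 new -> 14 infected
Step 3: +6 new -> 20 infected

Answer: 20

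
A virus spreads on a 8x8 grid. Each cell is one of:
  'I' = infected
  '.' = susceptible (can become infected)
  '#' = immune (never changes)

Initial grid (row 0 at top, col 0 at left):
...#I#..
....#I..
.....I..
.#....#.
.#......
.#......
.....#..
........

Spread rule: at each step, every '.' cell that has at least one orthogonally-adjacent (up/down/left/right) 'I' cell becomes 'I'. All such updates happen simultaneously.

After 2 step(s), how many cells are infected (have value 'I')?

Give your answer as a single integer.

Answer: 13

Derivation:
Step 0 (initial): 3 infected
Step 1: +4 new -> 7 infected
Step 2: +6 new -> 13 infected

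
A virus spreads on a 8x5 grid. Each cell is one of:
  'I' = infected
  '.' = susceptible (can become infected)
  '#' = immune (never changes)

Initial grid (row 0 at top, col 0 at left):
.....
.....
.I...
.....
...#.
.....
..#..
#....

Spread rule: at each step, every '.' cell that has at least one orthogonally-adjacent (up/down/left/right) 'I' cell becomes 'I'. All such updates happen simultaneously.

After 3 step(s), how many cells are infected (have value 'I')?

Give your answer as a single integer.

Answer: 20

Derivation:
Step 0 (initial): 1 infected
Step 1: +4 new -> 5 infected
Step 2: +7 new -> 12 infected
Step 3: +8 new -> 20 infected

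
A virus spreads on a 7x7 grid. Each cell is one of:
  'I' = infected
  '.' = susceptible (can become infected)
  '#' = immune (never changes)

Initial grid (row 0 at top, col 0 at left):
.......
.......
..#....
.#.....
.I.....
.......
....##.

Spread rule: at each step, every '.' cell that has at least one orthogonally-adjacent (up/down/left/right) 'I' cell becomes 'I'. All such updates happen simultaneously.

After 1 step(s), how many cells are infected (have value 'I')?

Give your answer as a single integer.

Step 0 (initial): 1 infected
Step 1: +3 new -> 4 infected

Answer: 4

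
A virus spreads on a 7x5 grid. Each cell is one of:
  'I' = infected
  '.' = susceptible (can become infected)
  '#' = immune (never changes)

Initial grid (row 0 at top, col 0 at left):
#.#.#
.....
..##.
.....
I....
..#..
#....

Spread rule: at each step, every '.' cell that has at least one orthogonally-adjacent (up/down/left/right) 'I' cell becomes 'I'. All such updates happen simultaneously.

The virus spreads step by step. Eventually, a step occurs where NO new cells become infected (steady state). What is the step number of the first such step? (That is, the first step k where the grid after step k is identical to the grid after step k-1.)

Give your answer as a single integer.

Answer: 8

Derivation:
Step 0 (initial): 1 infected
Step 1: +3 new -> 4 infected
Step 2: +4 new -> 8 infected
Step 3: +5 new -> 13 infected
Step 4: +5 new -> 18 infected
Step 5: +5 new -> 23 infected
Step 6: +3 new -> 26 infected
Step 7: +2 new -> 28 infected
Step 8: +0 new -> 28 infected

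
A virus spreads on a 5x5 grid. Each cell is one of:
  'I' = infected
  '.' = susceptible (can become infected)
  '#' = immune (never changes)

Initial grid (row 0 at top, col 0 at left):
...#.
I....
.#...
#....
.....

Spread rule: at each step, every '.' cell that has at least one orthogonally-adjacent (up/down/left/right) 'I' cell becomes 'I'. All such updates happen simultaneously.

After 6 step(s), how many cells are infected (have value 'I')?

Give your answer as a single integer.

Answer: 20

Derivation:
Step 0 (initial): 1 infected
Step 1: +3 new -> 4 infected
Step 2: +2 new -> 6 infected
Step 3: +3 new -> 9 infected
Step 4: +3 new -> 12 infected
Step 5: +5 new -> 17 infected
Step 6: +3 new -> 20 infected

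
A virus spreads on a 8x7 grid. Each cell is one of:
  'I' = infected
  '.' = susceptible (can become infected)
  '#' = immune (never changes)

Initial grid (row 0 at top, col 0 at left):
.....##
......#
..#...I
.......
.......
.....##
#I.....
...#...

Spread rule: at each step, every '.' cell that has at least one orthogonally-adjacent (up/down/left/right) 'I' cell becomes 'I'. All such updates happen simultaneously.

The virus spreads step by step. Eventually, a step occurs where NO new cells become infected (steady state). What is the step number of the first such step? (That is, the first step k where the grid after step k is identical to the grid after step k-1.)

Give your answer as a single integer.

Step 0 (initial): 2 infected
Step 1: +5 new -> 7 infected
Step 2: +10 new -> 17 infected
Step 3: +9 new -> 26 infected
Step 4: +11 new -> 37 infected
Step 5: +6 new -> 43 infected
Step 6: +4 new -> 47 infected
Step 7: +1 new -> 48 infected
Step 8: +0 new -> 48 infected

Answer: 8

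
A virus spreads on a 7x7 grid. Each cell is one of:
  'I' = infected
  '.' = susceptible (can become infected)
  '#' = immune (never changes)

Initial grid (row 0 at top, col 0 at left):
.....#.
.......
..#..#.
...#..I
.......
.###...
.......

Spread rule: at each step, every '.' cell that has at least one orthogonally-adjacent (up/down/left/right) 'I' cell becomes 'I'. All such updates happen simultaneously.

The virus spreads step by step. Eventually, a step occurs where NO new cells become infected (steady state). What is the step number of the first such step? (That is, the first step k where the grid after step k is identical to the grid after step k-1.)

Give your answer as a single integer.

Answer: 10

Derivation:
Step 0 (initial): 1 infected
Step 1: +3 new -> 4 infected
Step 2: +4 new -> 8 infected
Step 3: +6 new -> 14 infected
Step 4: +5 new -> 19 infected
Step 5: +4 new -> 23 infected
Step 6: +5 new -> 28 infected
Step 7: +5 new -> 33 infected
Step 8: +6 new -> 39 infected
Step 9: +3 new -> 42 infected
Step 10: +0 new -> 42 infected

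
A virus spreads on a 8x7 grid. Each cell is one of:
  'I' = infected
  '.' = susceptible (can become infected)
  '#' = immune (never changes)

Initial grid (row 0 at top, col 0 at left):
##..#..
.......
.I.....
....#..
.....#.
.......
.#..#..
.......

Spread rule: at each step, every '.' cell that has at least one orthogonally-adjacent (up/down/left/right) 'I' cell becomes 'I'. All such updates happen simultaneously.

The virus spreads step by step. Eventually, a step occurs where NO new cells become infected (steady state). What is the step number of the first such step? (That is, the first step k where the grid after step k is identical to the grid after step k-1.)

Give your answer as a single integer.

Step 0 (initial): 1 infected
Step 1: +4 new -> 5 infected
Step 2: +6 new -> 11 infected
Step 3: +7 new -> 18 infected
Step 4: +6 new -> 24 infected
Step 5: +7 new -> 31 infected
Step 6: +7 new -> 38 infected
Step 7: +5 new -> 43 infected
Step 8: +3 new -> 46 infected
Step 9: +2 new -> 48 infected
Step 10: +1 new -> 49 infected
Step 11: +0 new -> 49 infected

Answer: 11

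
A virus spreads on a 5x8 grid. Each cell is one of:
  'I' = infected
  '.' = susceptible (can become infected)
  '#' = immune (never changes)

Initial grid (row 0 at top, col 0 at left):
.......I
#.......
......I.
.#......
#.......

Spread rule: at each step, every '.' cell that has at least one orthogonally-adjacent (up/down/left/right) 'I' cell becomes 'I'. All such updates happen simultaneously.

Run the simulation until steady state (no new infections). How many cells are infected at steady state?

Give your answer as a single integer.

Answer: 37

Derivation:
Step 0 (initial): 2 infected
Step 1: +6 new -> 8 infected
Step 2: +6 new -> 14 infected
Step 3: +6 new -> 20 infected
Step 4: +5 new -> 25 infected
Step 5: +5 new -> 30 infected
Step 6: +4 new -> 34 infected
Step 7: +3 new -> 37 infected
Step 8: +0 new -> 37 infected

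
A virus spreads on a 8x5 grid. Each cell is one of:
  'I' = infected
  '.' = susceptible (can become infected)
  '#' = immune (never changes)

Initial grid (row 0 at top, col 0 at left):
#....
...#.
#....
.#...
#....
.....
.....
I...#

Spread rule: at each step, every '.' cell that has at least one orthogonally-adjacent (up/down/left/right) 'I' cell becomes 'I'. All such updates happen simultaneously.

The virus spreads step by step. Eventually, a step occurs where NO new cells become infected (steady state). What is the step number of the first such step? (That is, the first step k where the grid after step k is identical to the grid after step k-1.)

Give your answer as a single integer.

Answer: 12

Derivation:
Step 0 (initial): 1 infected
Step 1: +2 new -> 3 infected
Step 2: +3 new -> 6 infected
Step 3: +3 new -> 9 infected
Step 4: +3 new -> 12 infected
Step 5: +3 new -> 15 infected
Step 6: +3 new -> 18 infected
Step 7: +3 new -> 21 infected
Step 8: +4 new -> 25 infected
Step 9: +3 new -> 28 infected
Step 10: +4 new -> 32 infected
Step 11: +1 new -> 33 infected
Step 12: +0 new -> 33 infected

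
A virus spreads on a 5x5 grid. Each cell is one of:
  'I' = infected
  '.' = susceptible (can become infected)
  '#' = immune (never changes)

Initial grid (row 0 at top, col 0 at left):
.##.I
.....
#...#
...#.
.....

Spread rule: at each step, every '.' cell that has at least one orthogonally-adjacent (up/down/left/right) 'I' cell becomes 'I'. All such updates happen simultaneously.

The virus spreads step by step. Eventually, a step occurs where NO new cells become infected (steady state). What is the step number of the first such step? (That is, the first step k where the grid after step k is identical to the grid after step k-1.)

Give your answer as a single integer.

Answer: 10

Derivation:
Step 0 (initial): 1 infected
Step 1: +2 new -> 3 infected
Step 2: +1 new -> 4 infected
Step 3: +2 new -> 6 infected
Step 4: +2 new -> 8 infected
Step 5: +3 new -> 11 infected
Step 6: +3 new -> 14 infected
Step 7: +3 new -> 17 infected
Step 8: +2 new -> 19 infected
Step 9: +1 new -> 20 infected
Step 10: +0 new -> 20 infected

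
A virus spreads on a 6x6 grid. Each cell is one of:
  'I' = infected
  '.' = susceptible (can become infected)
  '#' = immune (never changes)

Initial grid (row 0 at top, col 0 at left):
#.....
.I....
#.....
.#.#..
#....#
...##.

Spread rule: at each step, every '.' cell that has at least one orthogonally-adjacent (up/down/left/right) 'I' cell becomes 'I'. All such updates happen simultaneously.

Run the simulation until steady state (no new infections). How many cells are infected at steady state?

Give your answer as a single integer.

Answer: 26

Derivation:
Step 0 (initial): 1 infected
Step 1: +4 new -> 5 infected
Step 2: +3 new -> 8 infected
Step 3: +4 new -> 12 infected
Step 4: +4 new -> 16 infected
Step 5: +6 new -> 22 infected
Step 6: +3 new -> 25 infected
Step 7: +1 new -> 26 infected
Step 8: +0 new -> 26 infected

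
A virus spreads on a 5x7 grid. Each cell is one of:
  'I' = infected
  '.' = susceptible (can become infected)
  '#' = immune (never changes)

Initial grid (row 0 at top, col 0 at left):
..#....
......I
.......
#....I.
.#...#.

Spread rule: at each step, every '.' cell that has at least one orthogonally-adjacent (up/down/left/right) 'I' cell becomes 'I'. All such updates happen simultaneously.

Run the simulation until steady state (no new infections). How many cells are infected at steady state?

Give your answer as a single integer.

Answer: 30

Derivation:
Step 0 (initial): 2 infected
Step 1: +6 new -> 8 infected
Step 2: +6 new -> 14 infected
Step 3: +5 new -> 19 infected
Step 4: +5 new -> 24 infected
Step 5: +2 new -> 26 infected
Step 6: +3 new -> 29 infected
Step 7: +1 new -> 30 infected
Step 8: +0 new -> 30 infected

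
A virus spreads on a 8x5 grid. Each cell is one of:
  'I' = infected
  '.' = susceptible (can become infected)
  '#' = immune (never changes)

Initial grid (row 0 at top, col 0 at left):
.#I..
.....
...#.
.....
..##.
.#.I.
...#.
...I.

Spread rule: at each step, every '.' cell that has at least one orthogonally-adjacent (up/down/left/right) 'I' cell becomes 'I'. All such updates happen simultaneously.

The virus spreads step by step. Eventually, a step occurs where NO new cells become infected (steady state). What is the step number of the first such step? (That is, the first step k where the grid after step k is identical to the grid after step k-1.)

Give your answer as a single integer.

Step 0 (initial): 3 infected
Step 1: +6 new -> 9 infected
Step 2: +8 new -> 17 infected
Step 3: +7 new -> 24 infected
Step 4: +6 new -> 30 infected
Step 5: +3 new -> 33 infected
Step 6: +1 new -> 34 infected
Step 7: +0 new -> 34 infected

Answer: 7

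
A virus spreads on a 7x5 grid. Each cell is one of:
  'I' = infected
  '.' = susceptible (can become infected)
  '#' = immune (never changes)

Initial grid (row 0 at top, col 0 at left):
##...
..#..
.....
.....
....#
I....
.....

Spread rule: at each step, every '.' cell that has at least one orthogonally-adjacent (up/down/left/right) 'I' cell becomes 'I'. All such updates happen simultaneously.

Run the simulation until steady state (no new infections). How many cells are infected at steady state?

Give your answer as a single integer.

Answer: 31

Derivation:
Step 0 (initial): 1 infected
Step 1: +3 new -> 4 infected
Step 2: +4 new -> 8 infected
Step 3: +5 new -> 13 infected
Step 4: +6 new -> 19 infected
Step 5: +4 new -> 23 infected
Step 6: +2 new -> 25 infected
Step 7: +2 new -> 27 infected
Step 8: +2 new -> 29 infected
Step 9: +2 new -> 31 infected
Step 10: +0 new -> 31 infected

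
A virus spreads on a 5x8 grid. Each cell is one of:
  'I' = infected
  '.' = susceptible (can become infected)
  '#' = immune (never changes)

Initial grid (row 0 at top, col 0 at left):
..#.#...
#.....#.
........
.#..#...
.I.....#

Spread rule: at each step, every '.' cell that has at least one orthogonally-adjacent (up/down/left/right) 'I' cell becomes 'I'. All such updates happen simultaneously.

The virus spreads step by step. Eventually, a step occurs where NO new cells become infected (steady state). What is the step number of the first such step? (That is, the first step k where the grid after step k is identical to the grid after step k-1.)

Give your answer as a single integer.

Answer: 11

Derivation:
Step 0 (initial): 1 infected
Step 1: +2 new -> 3 infected
Step 2: +3 new -> 6 infected
Step 3: +4 new -> 10 infected
Step 4: +4 new -> 14 infected
Step 5: +5 new -> 19 infected
Step 6: +5 new -> 24 infected
Step 7: +4 new -> 28 infected
Step 8: +2 new -> 30 infected
Step 9: +2 new -> 32 infected
Step 10: +1 new -> 33 infected
Step 11: +0 new -> 33 infected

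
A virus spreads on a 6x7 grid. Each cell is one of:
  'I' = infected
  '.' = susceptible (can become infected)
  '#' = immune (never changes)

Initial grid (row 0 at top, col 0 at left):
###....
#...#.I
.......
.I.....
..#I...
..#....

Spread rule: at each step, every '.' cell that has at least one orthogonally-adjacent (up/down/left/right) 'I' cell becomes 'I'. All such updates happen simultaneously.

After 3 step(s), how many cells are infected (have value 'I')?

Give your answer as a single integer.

Answer: 33

Derivation:
Step 0 (initial): 3 infected
Step 1: +10 new -> 13 infected
Step 2: +12 new -> 25 infected
Step 3: +8 new -> 33 infected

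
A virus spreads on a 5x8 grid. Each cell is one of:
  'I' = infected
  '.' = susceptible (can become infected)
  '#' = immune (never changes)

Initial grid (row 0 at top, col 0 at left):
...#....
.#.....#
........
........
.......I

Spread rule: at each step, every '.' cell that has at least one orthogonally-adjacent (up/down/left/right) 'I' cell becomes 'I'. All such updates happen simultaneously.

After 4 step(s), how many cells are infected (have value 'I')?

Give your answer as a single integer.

Step 0 (initial): 1 infected
Step 1: +2 new -> 3 infected
Step 2: +3 new -> 6 infected
Step 3: +3 new -> 9 infected
Step 4: +4 new -> 13 infected

Answer: 13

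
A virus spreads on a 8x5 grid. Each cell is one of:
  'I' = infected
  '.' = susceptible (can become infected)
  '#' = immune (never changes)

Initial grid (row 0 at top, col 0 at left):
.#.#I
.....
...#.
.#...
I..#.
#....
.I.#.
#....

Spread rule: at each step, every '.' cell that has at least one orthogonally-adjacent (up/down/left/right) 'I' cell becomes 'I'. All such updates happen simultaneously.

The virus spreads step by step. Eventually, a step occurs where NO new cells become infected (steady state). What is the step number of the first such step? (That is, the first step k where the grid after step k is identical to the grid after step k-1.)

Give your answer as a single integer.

Step 0 (initial): 3 infected
Step 1: +7 new -> 10 infected
Step 2: +6 new -> 16 infected
Step 3: +7 new -> 23 infected
Step 4: +8 new -> 31 infected
Step 5: +1 new -> 32 infected
Step 6: +0 new -> 32 infected

Answer: 6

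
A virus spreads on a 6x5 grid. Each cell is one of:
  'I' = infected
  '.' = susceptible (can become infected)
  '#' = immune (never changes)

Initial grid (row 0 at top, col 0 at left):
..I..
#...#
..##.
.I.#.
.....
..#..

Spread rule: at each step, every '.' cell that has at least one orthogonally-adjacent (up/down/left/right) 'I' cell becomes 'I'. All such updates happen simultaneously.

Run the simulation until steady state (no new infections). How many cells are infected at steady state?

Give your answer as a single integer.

Step 0 (initial): 2 infected
Step 1: +7 new -> 9 infected
Step 2: +8 new -> 17 infected
Step 3: +2 new -> 19 infected
Step 4: +2 new -> 21 infected
Step 5: +2 new -> 23 infected
Step 6: +1 new -> 24 infected
Step 7: +0 new -> 24 infected

Answer: 24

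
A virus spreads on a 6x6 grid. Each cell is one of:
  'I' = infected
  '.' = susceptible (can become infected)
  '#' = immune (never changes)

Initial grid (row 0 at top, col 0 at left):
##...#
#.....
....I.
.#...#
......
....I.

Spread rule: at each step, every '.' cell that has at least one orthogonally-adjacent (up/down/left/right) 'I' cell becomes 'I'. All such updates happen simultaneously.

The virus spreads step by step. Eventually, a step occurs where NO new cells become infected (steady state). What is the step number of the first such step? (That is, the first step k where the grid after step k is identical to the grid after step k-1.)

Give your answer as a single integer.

Answer: 6

Derivation:
Step 0 (initial): 2 infected
Step 1: +7 new -> 9 infected
Step 2: +8 new -> 17 infected
Step 3: +6 new -> 23 infected
Step 4: +5 new -> 28 infected
Step 5: +2 new -> 30 infected
Step 6: +0 new -> 30 infected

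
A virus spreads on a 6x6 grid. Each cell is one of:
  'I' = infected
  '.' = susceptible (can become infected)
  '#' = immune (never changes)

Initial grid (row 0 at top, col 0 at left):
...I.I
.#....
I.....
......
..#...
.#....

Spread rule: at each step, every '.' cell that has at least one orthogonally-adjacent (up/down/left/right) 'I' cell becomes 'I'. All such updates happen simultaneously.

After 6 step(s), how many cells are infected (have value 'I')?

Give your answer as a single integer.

Step 0 (initial): 3 infected
Step 1: +7 new -> 10 infected
Step 2: +9 new -> 19 infected
Step 3: +6 new -> 25 infected
Step 4: +3 new -> 28 infected
Step 5: +3 new -> 31 infected
Step 6: +2 new -> 33 infected

Answer: 33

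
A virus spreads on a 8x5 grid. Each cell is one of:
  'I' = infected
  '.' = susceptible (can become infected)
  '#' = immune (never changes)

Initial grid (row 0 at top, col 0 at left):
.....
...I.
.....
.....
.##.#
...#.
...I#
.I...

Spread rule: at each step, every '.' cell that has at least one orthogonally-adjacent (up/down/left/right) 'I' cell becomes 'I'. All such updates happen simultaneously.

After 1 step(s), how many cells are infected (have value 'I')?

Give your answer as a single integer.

Answer: 12

Derivation:
Step 0 (initial): 3 infected
Step 1: +9 new -> 12 infected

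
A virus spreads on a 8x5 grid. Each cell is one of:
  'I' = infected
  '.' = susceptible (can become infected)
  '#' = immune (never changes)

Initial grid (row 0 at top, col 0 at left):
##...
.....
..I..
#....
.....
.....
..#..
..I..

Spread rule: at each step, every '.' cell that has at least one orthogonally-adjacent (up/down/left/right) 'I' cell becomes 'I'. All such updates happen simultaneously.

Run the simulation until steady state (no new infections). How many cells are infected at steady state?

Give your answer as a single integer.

Answer: 36

Derivation:
Step 0 (initial): 2 infected
Step 1: +6 new -> 8 infected
Step 2: +12 new -> 20 infected
Step 3: +11 new -> 31 infected
Step 4: +5 new -> 36 infected
Step 5: +0 new -> 36 infected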